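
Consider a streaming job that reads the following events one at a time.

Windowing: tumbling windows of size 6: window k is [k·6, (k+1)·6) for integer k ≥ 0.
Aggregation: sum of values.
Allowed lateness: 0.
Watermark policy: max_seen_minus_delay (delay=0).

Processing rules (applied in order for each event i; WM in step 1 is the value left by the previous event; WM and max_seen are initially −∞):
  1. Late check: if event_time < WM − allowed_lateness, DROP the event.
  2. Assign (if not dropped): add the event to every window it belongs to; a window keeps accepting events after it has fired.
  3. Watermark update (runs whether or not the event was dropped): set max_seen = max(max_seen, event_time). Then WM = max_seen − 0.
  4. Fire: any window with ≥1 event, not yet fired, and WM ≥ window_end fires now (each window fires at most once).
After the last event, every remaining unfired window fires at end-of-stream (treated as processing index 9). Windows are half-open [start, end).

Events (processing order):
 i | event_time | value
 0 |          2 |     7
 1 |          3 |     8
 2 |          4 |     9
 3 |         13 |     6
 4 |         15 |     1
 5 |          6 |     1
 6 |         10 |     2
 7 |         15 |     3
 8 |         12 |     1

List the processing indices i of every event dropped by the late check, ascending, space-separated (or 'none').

i=0 t=2 v=7: → [0,6); WM=2
i=1 t=3 v=8: → [0,6); WM=3
i=2 t=4 v=9: → [0,6); WM=4
i=3 t=13 v=6: → [12,18); WM=13; [0,6) fires=24
i=4 t=15 v=1: → [12,18); WM=15
i=5 t=6 v=1: DROP (t<15-0); WM=15
i=6 t=10 v=2: DROP (t<15-0); WM=15
i=7 t=15 v=3: → [12,18); WM=15
i=8 t=12 v=1: DROP (t<15-0); WM=15

5 6 8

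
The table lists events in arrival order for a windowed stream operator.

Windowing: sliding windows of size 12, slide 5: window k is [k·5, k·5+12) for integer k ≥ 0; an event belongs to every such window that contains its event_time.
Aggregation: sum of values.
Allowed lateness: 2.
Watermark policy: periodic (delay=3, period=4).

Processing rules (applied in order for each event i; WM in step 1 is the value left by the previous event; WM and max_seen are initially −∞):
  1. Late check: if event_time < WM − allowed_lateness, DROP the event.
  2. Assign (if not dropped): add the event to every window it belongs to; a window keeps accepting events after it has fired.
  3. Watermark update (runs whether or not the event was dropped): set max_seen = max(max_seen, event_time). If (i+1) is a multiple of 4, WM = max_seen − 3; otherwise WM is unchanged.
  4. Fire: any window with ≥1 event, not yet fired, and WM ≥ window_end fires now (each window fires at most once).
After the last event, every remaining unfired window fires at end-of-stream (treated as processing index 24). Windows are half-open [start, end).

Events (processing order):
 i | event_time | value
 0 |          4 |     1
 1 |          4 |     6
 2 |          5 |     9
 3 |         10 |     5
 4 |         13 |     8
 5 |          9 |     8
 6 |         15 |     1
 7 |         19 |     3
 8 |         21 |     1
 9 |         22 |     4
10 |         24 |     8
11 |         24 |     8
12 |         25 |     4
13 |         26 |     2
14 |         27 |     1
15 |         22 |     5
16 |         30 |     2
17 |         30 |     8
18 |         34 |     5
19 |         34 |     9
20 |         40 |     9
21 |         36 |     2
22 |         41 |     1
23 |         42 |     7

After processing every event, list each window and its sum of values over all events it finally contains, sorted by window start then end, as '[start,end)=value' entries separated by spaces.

[0,12)=29 [5,17)=31 [10,22)=18 [15,27)=36 [20,32)=43 [25,37)=33 [30,42)=36 [35,47)=19 [40,52)=17

i=0 t=4 v=1: → [0,12); WM=−∞
i=1 t=4 v=6: → [0,12); WM=−∞
i=2 t=5 v=9: → [5,17),[0,12); WM=−∞
i=3 t=10 v=5: → [10,22),[5,17),[0,12); WM=7
i=4 t=13 v=8: → [10,22),[5,17); WM=7
i=5 t=9 v=8: → [5,17),[0,12); WM=7
i=6 t=15 v=1: → [15,27),[10,22),[5,17); WM=7
i=7 t=19 v=3: → [15,27),[10,22); WM=16; [0,12) fires=29
i=8 t=21 v=1: → [20,32),[15,27),[10,22); WM=16
i=9 t=22 v=4: → [20,32),[15,27); WM=16
i=10 t=24 v=8: → [20,32),[15,27); WM=16
i=11 t=24 v=8: → [20,32),[15,27); WM=21; [5,17) fires=31
i=12 t=25 v=4: → [25,37),[20,32),[15,27); WM=21
i=13 t=26 v=2: → [25,37),[20,32),[15,27); WM=21
i=14 t=27 v=1: → [25,37),[20,32); WM=21
i=15 t=22 v=5: → [20,32),[15,27); WM=24; [10,22) fires=18
i=16 t=30 v=2: → [30,42),[25,37),[20,32); WM=24
i=17 t=30 v=8: → [30,42),[25,37),[20,32); WM=24
i=18 t=34 v=5: → [30,42),[25,37); WM=24
i=19 t=34 v=9: → [30,42),[25,37); WM=31; [15,27) fires=36
i=20 t=40 v=9: → [40,52),[35,47),[30,42); WM=31
i=21 t=36 v=2: → [35,47),[30,42),[25,37); WM=31
i=22 t=41 v=1: → [40,52),[35,47),[30,42); WM=31
i=23 t=42 v=7: → [40,52),[35,47); WM=39; [20,32) fires=43 [25,37) fires=33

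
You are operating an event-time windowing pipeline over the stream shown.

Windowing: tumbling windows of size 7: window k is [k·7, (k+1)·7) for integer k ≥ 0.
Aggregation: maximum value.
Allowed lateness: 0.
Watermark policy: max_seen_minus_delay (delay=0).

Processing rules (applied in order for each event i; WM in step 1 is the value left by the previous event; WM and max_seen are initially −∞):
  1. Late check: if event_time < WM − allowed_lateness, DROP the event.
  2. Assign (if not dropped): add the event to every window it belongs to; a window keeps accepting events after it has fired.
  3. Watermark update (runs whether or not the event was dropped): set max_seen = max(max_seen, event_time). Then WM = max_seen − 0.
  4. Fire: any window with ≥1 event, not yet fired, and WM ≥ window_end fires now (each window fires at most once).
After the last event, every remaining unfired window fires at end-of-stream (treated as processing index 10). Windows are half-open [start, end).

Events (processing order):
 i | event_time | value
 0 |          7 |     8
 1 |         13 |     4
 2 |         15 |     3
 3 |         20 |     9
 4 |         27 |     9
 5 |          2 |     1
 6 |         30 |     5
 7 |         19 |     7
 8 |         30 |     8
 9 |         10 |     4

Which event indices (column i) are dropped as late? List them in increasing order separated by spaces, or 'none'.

i=0 t=7 v=8: → [7,14); WM=7
i=1 t=13 v=4: → [7,14); WM=13
i=2 t=15 v=3: → [14,21); WM=15; [7,14) fires=8
i=3 t=20 v=9: → [14,21); WM=20
i=4 t=27 v=9: → [21,28); WM=27; [14,21) fires=9
i=5 t=2 v=1: DROP (t<27-0); WM=27
i=6 t=30 v=5: → [28,35); WM=30; [21,28) fires=9
i=7 t=19 v=7: DROP (t<30-0); WM=30
i=8 t=30 v=8: → [28,35); WM=30
i=9 t=10 v=4: DROP (t<30-0); WM=30

5 7 9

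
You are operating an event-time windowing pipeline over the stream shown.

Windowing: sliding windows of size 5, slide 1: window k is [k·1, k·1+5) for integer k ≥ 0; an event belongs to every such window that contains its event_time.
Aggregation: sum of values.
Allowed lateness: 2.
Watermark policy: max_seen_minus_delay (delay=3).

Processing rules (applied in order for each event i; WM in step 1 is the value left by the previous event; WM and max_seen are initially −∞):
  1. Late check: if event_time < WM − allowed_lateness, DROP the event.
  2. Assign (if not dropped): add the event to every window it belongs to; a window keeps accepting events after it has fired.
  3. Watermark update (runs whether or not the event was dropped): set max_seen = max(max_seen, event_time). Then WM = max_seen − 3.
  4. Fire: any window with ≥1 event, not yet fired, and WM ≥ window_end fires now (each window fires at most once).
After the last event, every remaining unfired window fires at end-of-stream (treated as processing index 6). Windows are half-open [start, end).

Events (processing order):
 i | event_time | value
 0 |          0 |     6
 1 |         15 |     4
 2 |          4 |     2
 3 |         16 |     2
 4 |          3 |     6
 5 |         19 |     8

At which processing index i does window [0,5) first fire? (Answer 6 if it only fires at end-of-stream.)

1

i=0 t=0 v=6: → [0,5); WM=-3
i=1 t=15 v=4: → [15,20),[14,19),[13,18),[12,17),[11,16); WM=12; [0,5) fires=6
i=2 t=4 v=2: DROP (t<12-2); WM=12
i=3 t=16 v=2: → [16,21),[15,20),[14,19),[13,18),[12,17); WM=13
i=4 t=3 v=6: DROP (t<13-2); WM=13
i=5 t=19 v=8: → [19,24),[18,23),[17,22),[16,21),[15,20); WM=16; [11,16) fires=4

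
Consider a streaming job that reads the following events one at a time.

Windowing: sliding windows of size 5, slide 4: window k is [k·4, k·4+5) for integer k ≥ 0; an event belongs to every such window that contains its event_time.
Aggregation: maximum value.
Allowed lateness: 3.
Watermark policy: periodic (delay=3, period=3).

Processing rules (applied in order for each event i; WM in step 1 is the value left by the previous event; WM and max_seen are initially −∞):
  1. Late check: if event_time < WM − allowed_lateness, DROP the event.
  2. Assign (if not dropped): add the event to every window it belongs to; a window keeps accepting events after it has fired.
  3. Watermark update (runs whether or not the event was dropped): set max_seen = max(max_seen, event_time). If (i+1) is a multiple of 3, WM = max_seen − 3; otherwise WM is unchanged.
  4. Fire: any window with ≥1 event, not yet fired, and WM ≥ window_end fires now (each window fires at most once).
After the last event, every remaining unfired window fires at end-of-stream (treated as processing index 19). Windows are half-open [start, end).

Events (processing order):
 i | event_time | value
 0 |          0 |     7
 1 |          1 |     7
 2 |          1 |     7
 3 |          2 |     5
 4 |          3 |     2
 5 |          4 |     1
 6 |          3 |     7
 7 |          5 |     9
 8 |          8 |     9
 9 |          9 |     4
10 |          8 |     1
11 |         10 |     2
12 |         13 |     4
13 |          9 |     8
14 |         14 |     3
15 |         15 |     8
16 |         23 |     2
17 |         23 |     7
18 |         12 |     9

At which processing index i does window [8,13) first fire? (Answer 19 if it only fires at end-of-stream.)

17

i=0 t=0 v=7: → [0,5); WM=−∞
i=1 t=1 v=7: → [0,5); WM=−∞
i=2 t=1 v=7: → [0,5); WM=-2
i=3 t=2 v=5: → [0,5); WM=-2
i=4 t=3 v=2: → [0,5); WM=-2
i=5 t=4 v=1: → [4,9),[0,5); WM=1
i=6 t=3 v=7: → [0,5); WM=1
i=7 t=5 v=9: → [4,9); WM=1
i=8 t=8 v=9: → [8,13),[4,9); WM=5; [0,5) fires=7
i=9 t=9 v=4: → [8,13); WM=5
i=10 t=8 v=1: → [8,13),[4,9); WM=5
i=11 t=10 v=2: → [8,13); WM=7
i=12 t=13 v=4: → [12,17); WM=7
i=13 t=9 v=8: → [8,13); WM=7
i=14 t=14 v=3: → [12,17); WM=11; [4,9) fires=9
i=15 t=15 v=8: → [12,17); WM=11
i=16 t=23 v=2: → [20,25); WM=11
i=17 t=23 v=7: → [20,25); WM=20; [8,13) fires=9 [12,17) fires=8
i=18 t=12 v=9: DROP (t<20-3); WM=20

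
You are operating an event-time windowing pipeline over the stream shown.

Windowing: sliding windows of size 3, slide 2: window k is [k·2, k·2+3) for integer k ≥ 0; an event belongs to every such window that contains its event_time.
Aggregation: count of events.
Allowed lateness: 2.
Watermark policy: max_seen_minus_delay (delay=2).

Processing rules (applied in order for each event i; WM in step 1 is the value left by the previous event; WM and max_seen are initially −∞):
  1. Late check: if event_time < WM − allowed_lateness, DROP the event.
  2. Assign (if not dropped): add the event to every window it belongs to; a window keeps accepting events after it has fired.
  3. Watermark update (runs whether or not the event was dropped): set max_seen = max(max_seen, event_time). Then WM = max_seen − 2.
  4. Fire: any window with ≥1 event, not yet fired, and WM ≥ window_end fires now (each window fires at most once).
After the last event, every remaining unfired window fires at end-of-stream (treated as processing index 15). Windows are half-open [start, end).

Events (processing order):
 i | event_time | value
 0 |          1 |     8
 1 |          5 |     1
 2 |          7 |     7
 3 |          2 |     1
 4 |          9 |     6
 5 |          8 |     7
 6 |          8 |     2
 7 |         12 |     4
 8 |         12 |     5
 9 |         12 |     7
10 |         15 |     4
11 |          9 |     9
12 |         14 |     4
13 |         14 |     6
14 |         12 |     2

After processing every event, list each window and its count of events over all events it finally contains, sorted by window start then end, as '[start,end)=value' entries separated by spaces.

i=0 t=1 v=8: → [0,3); WM=-1
i=1 t=5 v=1: → [4,7); WM=3; [0,3) fires=1
i=2 t=7 v=7: → [6,9); WM=5
i=3 t=2 v=1: DROP (t<5-2); WM=5
i=4 t=9 v=6: → [8,11); WM=7; [4,7) fires=1
i=5 t=8 v=7: → [8,11),[6,9); WM=7
i=6 t=8 v=2: → [8,11),[6,9); WM=7
i=7 t=12 v=4: → [12,15),[10,13); WM=10; [6,9) fires=3
i=8 t=12 v=5: → [12,15),[10,13); WM=10
i=9 t=12 v=7: → [12,15),[10,13); WM=10
i=10 t=15 v=4: → [14,17); WM=13; [8,11) fires=3 [10,13) fires=3
i=11 t=9 v=9: DROP (t<13-2); WM=13
i=12 t=14 v=4: → [14,17),[12,15); WM=13
i=13 t=14 v=6: → [14,17),[12,15); WM=13
i=14 t=12 v=2: → [12,15),[10,13); WM=13

[0,3)=1 [4,7)=1 [6,9)=3 [8,11)=3 [10,13)=4 [12,15)=6 [14,17)=3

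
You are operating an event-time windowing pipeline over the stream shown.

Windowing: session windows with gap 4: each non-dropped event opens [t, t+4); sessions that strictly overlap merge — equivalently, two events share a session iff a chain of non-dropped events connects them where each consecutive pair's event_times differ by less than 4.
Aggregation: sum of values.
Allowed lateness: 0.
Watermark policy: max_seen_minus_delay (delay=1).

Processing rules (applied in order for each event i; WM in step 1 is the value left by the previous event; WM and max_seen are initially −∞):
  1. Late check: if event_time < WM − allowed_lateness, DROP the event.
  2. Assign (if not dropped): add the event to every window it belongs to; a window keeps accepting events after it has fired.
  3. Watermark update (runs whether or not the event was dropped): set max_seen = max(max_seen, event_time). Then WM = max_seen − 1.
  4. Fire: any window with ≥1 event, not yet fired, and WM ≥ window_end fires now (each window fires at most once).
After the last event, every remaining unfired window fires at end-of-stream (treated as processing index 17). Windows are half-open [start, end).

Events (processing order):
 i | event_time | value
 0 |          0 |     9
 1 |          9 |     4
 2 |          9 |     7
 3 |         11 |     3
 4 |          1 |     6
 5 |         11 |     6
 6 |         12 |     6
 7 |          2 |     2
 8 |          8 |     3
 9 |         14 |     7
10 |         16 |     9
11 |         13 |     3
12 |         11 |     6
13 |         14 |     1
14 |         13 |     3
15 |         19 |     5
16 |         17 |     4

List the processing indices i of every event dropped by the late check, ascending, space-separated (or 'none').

i=0 t=0 v=9: → [0,4); WM=-1
i=1 t=9 v=4: → [9,13); WM=8
i=2 t=9 v=7: → [9,13); WM=8
i=3 t=11 v=3: → [9,15); WM=10
i=4 t=1 v=6: DROP (t<10-0); WM=10
i=5 t=11 v=6: → [9,15); WM=10
i=6 t=12 v=6: → [9,16); WM=11
i=7 t=2 v=2: DROP (t<11-0); WM=11
i=8 t=8 v=3: DROP (t<11-0); WM=11
i=9 t=14 v=7: → [9,18); WM=13
i=10 t=16 v=9: → [9,20); WM=15
i=11 t=13 v=3: DROP (t<15-0); WM=15
i=12 t=11 v=6: DROP (t<15-0); WM=15
i=13 t=14 v=1: DROP (t<15-0); WM=15
i=14 t=13 v=3: DROP (t<15-0); WM=15
i=15 t=19 v=5: → [9,23); WM=18
i=16 t=17 v=4: DROP (t<18-0); WM=18

4 7 8 11 12 13 14 16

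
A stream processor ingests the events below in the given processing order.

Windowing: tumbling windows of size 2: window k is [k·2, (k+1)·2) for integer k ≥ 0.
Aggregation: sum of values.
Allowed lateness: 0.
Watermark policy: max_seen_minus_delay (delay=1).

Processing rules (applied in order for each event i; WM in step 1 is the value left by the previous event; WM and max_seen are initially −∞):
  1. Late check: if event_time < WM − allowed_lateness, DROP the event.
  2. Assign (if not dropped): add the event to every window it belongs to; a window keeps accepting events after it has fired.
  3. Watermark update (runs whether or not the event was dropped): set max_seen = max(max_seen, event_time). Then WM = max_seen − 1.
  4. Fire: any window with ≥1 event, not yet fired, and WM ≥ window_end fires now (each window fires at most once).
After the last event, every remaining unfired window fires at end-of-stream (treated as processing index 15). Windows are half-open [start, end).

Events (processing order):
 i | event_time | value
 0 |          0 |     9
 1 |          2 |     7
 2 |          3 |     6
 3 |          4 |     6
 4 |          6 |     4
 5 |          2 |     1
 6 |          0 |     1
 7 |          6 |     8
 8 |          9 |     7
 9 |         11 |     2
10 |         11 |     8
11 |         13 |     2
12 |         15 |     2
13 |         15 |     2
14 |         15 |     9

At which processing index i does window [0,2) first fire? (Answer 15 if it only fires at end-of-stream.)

2

i=0 t=0 v=9: → [0,2); WM=-1
i=1 t=2 v=7: → [2,4); WM=1
i=2 t=3 v=6: → [2,4); WM=2; [0,2) fires=9
i=3 t=4 v=6: → [4,6); WM=3
i=4 t=6 v=4: → [6,8); WM=5; [2,4) fires=13
i=5 t=2 v=1: DROP (t<5-0); WM=5
i=6 t=0 v=1: DROP (t<5-0); WM=5
i=7 t=6 v=8: → [6,8); WM=5
i=8 t=9 v=7: → [8,10); WM=8; [4,6) fires=6 [6,8) fires=12
i=9 t=11 v=2: → [10,12); WM=10; [8,10) fires=7
i=10 t=11 v=8: → [10,12); WM=10
i=11 t=13 v=2: → [12,14); WM=12; [10,12) fires=10
i=12 t=15 v=2: → [14,16); WM=14; [12,14) fires=2
i=13 t=15 v=2: → [14,16); WM=14
i=14 t=15 v=9: → [14,16); WM=14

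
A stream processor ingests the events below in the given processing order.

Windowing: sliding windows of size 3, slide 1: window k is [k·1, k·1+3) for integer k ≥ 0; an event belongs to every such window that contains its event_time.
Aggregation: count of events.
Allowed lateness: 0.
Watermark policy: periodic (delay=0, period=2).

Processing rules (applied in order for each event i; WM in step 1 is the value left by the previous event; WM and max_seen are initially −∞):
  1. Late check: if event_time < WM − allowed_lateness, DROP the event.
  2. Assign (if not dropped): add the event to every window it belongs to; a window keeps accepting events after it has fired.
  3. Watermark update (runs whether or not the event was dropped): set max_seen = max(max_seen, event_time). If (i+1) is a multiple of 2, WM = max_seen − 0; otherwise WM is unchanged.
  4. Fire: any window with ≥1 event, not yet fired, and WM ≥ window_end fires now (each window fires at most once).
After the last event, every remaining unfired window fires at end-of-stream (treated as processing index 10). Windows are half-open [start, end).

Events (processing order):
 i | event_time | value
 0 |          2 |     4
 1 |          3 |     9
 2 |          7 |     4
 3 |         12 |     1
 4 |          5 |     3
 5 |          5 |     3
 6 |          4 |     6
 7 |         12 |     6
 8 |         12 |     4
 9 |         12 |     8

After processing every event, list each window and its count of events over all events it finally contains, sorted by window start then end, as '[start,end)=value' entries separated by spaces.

[0,3)=1 [1,4)=2 [2,5)=2 [3,6)=1 [5,8)=1 [6,9)=1 [7,10)=1 [10,13)=4 [11,14)=4 [12,15)=4

i=0 t=2 v=4: → [2,5),[1,4),[0,3); WM=−∞
i=1 t=3 v=9: → [3,6),[2,5),[1,4); WM=3; [0,3) fires=1
i=2 t=7 v=4: → [7,10),[6,9),[5,8); WM=3
i=3 t=12 v=1: → [12,15),[11,14),[10,13); WM=12; [1,4) fires=2 [2,5) fires=2 [3,6) fires=1 [5,8) fires=1 [6,9) fires=1 [7,10) fires=1
i=4 t=5 v=3: DROP (t<12-0); WM=12
i=5 t=5 v=3: DROP (t<12-0); WM=12
i=6 t=4 v=6: DROP (t<12-0); WM=12
i=7 t=12 v=6: → [12,15),[11,14),[10,13); WM=12
i=8 t=12 v=4: → [12,15),[11,14),[10,13); WM=12
i=9 t=12 v=8: → [12,15),[11,14),[10,13); WM=12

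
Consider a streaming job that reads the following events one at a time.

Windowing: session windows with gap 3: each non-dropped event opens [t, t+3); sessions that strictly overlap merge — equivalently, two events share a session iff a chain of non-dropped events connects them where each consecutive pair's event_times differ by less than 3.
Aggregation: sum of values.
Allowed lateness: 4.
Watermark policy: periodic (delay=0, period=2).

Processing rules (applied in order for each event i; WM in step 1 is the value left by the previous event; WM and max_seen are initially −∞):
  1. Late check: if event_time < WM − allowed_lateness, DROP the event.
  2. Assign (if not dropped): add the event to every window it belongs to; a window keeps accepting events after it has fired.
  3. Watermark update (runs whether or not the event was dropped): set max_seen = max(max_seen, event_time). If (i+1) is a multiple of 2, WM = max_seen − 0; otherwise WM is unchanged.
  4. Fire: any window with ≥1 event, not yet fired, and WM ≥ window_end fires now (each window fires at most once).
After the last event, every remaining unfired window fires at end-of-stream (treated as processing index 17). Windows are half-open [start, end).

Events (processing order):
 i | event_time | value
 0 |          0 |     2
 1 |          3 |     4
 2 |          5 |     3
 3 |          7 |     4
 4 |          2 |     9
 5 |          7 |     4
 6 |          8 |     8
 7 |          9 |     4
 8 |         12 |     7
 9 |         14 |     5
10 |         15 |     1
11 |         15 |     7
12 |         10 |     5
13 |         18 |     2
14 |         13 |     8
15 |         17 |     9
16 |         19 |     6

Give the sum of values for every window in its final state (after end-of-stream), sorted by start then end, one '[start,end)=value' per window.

i=0 t=0 v=2: → [0,3); WM=−∞
i=1 t=3 v=4: → [3,6); WM=3
i=2 t=5 v=3: → [3,8); WM=3
i=3 t=7 v=4: → [3,10); WM=7
i=4 t=2 v=9: DROP (t<7-4); WM=7
i=5 t=7 v=4: → [3,10); WM=7
i=6 t=8 v=8: → [3,11); WM=7
i=7 t=9 v=4: → [3,12); WM=9
i=8 t=12 v=7: → [12,15); WM=9
i=9 t=14 v=5: → [12,17); WM=14
i=10 t=15 v=1: → [12,18); WM=14
i=11 t=15 v=7: → [12,18); WM=15
i=12 t=10 v=5: DROP (t<15-4); WM=15
i=13 t=18 v=2: → [18,21); WM=18
i=14 t=13 v=8: DROP (t<18-4); WM=18
i=15 t=17 v=9: → [12,21); WM=18
i=16 t=19 v=6: → [12,22); WM=18

[0,3)=2 [3,12)=27 [12,22)=37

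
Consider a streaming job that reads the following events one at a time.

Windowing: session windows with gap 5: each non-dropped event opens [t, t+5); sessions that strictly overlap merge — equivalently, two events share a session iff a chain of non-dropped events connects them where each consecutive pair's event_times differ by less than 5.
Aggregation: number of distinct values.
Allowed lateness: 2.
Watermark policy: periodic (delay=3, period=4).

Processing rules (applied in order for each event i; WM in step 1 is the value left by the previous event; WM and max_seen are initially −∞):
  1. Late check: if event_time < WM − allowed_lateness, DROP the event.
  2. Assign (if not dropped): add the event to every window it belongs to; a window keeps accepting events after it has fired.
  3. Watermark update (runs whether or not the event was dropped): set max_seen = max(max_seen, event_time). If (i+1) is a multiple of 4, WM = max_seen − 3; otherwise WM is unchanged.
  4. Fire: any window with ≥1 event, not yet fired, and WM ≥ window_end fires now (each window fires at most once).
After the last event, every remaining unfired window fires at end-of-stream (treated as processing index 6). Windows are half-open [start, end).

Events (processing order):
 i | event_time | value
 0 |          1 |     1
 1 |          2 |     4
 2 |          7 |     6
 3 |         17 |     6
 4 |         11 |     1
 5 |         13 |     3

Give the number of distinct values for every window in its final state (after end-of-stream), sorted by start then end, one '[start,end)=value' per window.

[1,7)=2 [7,12)=1 [13,22)=2

i=0 t=1 v=1: → [1,6); WM=−∞
i=1 t=2 v=4: → [1,7); WM=−∞
i=2 t=7 v=6: → [7,12); WM=−∞
i=3 t=17 v=6: → [17,22); WM=14
i=4 t=11 v=1: DROP (t<14-2); WM=14
i=5 t=13 v=3: → [13,22); WM=14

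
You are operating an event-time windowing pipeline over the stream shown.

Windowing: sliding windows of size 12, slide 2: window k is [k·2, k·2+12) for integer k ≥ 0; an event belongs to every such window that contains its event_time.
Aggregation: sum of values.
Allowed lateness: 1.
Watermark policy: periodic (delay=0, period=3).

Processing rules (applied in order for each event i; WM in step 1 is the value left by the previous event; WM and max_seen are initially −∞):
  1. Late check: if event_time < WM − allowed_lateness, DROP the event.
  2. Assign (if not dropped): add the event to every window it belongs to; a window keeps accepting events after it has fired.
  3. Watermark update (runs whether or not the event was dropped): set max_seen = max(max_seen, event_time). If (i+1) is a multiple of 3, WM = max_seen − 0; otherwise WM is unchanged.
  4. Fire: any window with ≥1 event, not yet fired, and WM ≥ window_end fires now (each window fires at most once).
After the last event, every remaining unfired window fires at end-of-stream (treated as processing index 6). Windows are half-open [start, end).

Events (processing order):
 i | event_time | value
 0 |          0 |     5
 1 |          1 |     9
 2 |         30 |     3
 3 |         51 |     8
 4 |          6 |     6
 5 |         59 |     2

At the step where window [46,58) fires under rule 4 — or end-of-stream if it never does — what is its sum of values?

8

i=0 t=0 v=5: → [0,12); WM=−∞
i=1 t=1 v=9: → [0,12); WM=−∞
i=2 t=30 v=3: → [30,42),[28,40),[26,38),[24,36),[22,34),[20,32); WM=30; [0,12) fires=14
i=3 t=51 v=8: → [50,62),[48,60),[46,58),[44,56),[42,54),[40,52); WM=30
i=4 t=6 v=6: DROP (t<30-1); WM=30
i=5 t=59 v=2: → [58,70),[56,68),[54,66),[52,64),[50,62),[48,60); WM=59; [20,32) fires=3 [22,34) fires=3 [24,36) fires=3 [26,38) fires=3 [28,40) fires=3 [30,42) fires=3 [40,52) fires=8 [42,54) fires=8 [44,56) fires=8 [46,58) fires=8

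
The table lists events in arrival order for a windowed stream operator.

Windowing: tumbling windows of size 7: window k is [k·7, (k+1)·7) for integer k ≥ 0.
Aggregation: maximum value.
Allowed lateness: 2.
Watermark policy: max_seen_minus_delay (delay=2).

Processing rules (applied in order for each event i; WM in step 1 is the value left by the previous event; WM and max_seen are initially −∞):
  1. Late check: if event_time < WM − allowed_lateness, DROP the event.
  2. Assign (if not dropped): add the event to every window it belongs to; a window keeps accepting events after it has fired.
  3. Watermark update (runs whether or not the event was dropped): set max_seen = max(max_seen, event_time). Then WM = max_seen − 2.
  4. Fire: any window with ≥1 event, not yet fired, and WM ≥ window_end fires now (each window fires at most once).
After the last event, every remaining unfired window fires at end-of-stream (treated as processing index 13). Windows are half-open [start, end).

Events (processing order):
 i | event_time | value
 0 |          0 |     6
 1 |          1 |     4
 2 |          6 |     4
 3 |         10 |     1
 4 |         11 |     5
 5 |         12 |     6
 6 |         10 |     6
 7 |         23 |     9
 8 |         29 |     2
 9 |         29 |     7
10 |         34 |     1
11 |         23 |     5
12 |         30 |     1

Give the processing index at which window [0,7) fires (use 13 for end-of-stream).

i=0 t=0 v=6: → [0,7); WM=-2
i=1 t=1 v=4: → [0,7); WM=-1
i=2 t=6 v=4: → [0,7); WM=4
i=3 t=10 v=1: → [7,14); WM=8; [0,7) fires=6
i=4 t=11 v=5: → [7,14); WM=9
i=5 t=12 v=6: → [7,14); WM=10
i=6 t=10 v=6: → [7,14); WM=10
i=7 t=23 v=9: → [21,28); WM=21; [7,14) fires=6
i=8 t=29 v=2: → [28,35); WM=27
i=9 t=29 v=7: → [28,35); WM=27
i=10 t=34 v=1: → [28,35); WM=32; [21,28) fires=9
i=11 t=23 v=5: DROP (t<32-2); WM=32
i=12 t=30 v=1: → [28,35); WM=32

3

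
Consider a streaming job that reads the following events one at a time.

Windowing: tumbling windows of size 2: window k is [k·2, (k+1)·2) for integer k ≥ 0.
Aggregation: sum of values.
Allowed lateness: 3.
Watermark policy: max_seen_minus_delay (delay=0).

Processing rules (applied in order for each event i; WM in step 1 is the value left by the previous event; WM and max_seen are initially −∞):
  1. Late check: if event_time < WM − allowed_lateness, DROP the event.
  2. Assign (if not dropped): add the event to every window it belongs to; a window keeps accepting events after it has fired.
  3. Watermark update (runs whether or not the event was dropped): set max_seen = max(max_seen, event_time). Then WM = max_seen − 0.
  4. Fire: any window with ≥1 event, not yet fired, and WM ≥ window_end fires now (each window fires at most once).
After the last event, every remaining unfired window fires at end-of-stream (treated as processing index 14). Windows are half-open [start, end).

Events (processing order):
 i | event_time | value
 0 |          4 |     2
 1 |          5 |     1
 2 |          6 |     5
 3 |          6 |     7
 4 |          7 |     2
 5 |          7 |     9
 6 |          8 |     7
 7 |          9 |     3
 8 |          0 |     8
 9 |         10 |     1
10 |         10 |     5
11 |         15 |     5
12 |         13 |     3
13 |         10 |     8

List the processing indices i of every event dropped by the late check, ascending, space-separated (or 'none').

8 13

i=0 t=4 v=2: → [4,6); WM=4
i=1 t=5 v=1: → [4,6); WM=5
i=2 t=6 v=5: → [6,8); WM=6; [4,6) fires=3
i=3 t=6 v=7: → [6,8); WM=6
i=4 t=7 v=2: → [6,8); WM=7
i=5 t=7 v=9: → [6,8); WM=7
i=6 t=8 v=7: → [8,10); WM=8; [6,8) fires=23
i=7 t=9 v=3: → [8,10); WM=9
i=8 t=0 v=8: DROP (t<9-3); WM=9
i=9 t=10 v=1: → [10,12); WM=10; [8,10) fires=10
i=10 t=10 v=5: → [10,12); WM=10
i=11 t=15 v=5: → [14,16); WM=15; [10,12) fires=6
i=12 t=13 v=3: → [12,14); WM=15; [12,14) fires=3
i=13 t=10 v=8: DROP (t<15-3); WM=15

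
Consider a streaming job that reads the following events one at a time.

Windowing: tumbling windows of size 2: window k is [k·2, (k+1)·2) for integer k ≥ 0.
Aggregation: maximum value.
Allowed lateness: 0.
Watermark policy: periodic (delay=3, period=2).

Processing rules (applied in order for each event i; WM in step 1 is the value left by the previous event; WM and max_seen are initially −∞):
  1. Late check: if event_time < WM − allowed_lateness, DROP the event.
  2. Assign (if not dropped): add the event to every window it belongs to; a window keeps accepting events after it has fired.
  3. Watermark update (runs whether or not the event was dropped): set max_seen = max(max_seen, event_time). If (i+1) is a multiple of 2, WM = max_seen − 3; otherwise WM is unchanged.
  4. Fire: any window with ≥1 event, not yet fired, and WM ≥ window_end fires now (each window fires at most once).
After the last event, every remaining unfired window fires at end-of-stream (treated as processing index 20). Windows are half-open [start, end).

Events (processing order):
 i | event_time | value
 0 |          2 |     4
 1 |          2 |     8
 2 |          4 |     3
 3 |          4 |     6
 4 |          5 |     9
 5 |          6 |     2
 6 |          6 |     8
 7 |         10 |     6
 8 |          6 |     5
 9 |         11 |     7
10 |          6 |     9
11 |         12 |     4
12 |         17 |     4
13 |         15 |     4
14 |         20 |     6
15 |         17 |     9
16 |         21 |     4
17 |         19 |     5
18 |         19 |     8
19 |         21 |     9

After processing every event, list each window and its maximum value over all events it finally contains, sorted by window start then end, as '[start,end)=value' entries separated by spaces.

[2,4)=8 [4,6)=9 [6,8)=8 [10,12)=7 [12,14)=4 [14,16)=4 [16,18)=9 [18,20)=8 [20,22)=9

i=0 t=2 v=4: → [2,4); WM=−∞
i=1 t=2 v=8: → [2,4); WM=-1
i=2 t=4 v=3: → [4,6); WM=-1
i=3 t=4 v=6: → [4,6); WM=1
i=4 t=5 v=9: → [4,6); WM=1
i=5 t=6 v=2: → [6,8); WM=3
i=6 t=6 v=8: → [6,8); WM=3
i=7 t=10 v=6: → [10,12); WM=7; [2,4) fires=8 [4,6) fires=9
i=8 t=6 v=5: DROP (t<7-0); WM=7
i=9 t=11 v=7: → [10,12); WM=8; [6,8) fires=8
i=10 t=6 v=9: DROP (t<8-0); WM=8
i=11 t=12 v=4: → [12,14); WM=9
i=12 t=17 v=4: → [16,18); WM=9
i=13 t=15 v=4: → [14,16); WM=14; [10,12) fires=7 [12,14) fires=4
i=14 t=20 v=6: → [20,22); WM=14
i=15 t=17 v=9: → [16,18); WM=17; [14,16) fires=4
i=16 t=21 v=4: → [20,22); WM=17
i=17 t=19 v=5: → [18,20); WM=18; [16,18) fires=9
i=18 t=19 v=8: → [18,20); WM=18
i=19 t=21 v=9: → [20,22); WM=18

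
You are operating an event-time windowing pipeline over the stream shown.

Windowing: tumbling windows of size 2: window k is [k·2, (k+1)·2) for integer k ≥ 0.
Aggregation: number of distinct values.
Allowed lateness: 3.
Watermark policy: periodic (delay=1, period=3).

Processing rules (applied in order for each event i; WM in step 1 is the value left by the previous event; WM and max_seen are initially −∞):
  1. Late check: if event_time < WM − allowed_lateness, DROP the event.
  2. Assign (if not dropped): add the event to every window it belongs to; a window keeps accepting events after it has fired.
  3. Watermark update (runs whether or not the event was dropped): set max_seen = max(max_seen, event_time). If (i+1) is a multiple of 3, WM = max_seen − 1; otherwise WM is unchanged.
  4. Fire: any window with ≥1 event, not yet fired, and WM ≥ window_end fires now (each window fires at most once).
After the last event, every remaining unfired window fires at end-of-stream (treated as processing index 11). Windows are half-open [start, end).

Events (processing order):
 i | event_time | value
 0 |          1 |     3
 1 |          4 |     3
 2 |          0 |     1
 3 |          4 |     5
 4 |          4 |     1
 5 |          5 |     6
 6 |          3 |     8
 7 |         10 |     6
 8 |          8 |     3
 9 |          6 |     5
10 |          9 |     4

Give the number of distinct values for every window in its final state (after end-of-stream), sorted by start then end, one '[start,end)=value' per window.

[0,2)=2 [2,4)=1 [4,6)=4 [6,8)=1 [8,10)=2 [10,12)=1

i=0 t=1 v=3: → [0,2); WM=−∞
i=1 t=4 v=3: → [4,6); WM=−∞
i=2 t=0 v=1: → [0,2); WM=3; [0,2) fires=2
i=3 t=4 v=5: → [4,6); WM=3
i=4 t=4 v=1: → [4,6); WM=3
i=5 t=5 v=6: → [4,6); WM=4
i=6 t=3 v=8: → [2,4); WM=4; [2,4) fires=1
i=7 t=10 v=6: → [10,12); WM=4
i=8 t=8 v=3: → [8,10); WM=9; [4,6) fires=4
i=9 t=6 v=5: → [6,8); WM=9; [6,8) fires=1
i=10 t=9 v=4: → [8,10); WM=9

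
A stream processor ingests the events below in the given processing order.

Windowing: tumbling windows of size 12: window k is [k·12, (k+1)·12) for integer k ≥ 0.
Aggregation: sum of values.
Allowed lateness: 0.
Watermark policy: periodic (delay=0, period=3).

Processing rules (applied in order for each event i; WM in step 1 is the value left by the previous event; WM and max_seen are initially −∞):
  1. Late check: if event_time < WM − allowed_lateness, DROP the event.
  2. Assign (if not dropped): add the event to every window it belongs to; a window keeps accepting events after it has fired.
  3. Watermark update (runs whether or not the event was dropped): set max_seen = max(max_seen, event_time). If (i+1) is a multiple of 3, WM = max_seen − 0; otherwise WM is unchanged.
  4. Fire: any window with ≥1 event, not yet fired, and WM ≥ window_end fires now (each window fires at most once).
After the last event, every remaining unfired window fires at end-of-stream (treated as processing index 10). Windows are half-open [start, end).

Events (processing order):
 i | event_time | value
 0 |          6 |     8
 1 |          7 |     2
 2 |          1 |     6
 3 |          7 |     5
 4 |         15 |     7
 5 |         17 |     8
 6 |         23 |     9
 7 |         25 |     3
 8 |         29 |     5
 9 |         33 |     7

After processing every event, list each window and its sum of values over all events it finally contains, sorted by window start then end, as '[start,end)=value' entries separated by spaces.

i=0 t=6 v=8: → [0,12); WM=−∞
i=1 t=7 v=2: → [0,12); WM=−∞
i=2 t=1 v=6: → [0,12); WM=7
i=3 t=7 v=5: → [0,12); WM=7
i=4 t=15 v=7: → [12,24); WM=7
i=5 t=17 v=8: → [12,24); WM=17; [0,12) fires=21
i=6 t=23 v=9: → [12,24); WM=17
i=7 t=25 v=3: → [24,36); WM=17
i=8 t=29 v=5: → [24,36); WM=29; [12,24) fires=24
i=9 t=33 v=7: → [24,36); WM=29

[0,12)=21 [12,24)=24 [24,36)=15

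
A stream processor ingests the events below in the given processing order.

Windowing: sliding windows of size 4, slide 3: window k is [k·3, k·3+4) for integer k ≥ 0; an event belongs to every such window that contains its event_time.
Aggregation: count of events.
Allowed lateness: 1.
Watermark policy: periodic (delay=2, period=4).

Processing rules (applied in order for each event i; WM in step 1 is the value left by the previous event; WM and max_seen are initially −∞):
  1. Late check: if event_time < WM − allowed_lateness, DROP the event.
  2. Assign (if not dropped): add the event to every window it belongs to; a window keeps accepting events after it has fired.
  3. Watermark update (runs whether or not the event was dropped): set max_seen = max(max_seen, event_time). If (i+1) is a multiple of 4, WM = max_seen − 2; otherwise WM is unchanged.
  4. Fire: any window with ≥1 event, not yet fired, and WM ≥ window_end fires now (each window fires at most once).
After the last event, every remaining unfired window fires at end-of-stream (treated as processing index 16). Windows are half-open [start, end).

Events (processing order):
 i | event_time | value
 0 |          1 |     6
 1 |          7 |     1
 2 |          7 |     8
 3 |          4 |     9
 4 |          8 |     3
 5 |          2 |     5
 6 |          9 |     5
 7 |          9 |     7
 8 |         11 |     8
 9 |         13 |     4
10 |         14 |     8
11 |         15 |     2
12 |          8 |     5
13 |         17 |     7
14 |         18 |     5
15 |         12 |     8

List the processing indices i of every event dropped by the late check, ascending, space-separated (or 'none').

5 12

i=0 t=1 v=6: → [0,4); WM=−∞
i=1 t=7 v=1: → [6,10); WM=−∞
i=2 t=7 v=8: → [6,10); WM=−∞
i=3 t=4 v=9: → [3,7); WM=5; [0,4) fires=1
i=4 t=8 v=3: → [6,10); WM=5
i=5 t=2 v=5: DROP (t<5-1); WM=5
i=6 t=9 v=5: → [9,13),[6,10); WM=5
i=7 t=9 v=7: → [9,13),[6,10); WM=7; [3,7) fires=1
i=8 t=11 v=8: → [9,13); WM=7
i=9 t=13 v=4: → [12,16); WM=7
i=10 t=14 v=8: → [12,16); WM=7
i=11 t=15 v=2: → [15,19),[12,16); WM=13; [6,10) fires=5 [9,13) fires=3
i=12 t=8 v=5: DROP (t<13-1); WM=13
i=13 t=17 v=7: → [15,19); WM=13
i=14 t=18 v=5: → [18,22),[15,19); WM=13
i=15 t=12 v=8: → [12,16),[9,13); WM=16; [12,16) fires=4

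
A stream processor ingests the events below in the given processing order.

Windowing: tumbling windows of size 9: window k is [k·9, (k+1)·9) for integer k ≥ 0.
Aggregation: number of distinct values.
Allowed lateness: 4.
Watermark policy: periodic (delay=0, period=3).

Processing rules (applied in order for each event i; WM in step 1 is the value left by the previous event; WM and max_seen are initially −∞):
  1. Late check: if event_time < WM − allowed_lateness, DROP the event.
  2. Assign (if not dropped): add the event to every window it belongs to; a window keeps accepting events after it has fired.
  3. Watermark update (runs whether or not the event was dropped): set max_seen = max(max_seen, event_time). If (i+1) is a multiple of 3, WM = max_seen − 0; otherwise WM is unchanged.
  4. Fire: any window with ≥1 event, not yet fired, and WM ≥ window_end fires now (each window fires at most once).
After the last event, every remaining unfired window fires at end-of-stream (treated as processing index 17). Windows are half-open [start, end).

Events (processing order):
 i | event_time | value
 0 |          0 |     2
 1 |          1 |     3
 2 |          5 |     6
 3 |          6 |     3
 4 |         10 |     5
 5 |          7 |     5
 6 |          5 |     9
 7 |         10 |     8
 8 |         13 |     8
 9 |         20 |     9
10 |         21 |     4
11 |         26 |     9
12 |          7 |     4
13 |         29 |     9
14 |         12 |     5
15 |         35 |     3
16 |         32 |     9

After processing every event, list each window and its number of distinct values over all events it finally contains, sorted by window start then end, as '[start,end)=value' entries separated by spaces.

i=0 t=0 v=2: → [0,9); WM=−∞
i=1 t=1 v=3: → [0,9); WM=−∞
i=2 t=5 v=6: → [0,9); WM=5
i=3 t=6 v=3: → [0,9); WM=5
i=4 t=10 v=5: → [9,18); WM=5
i=5 t=7 v=5: → [0,9); WM=10; [0,9) fires=4
i=6 t=5 v=9: DROP (t<10-4); WM=10
i=7 t=10 v=8: → [9,18); WM=10
i=8 t=13 v=8: → [9,18); WM=13
i=9 t=20 v=9: → [18,27); WM=13
i=10 t=21 v=4: → [18,27); WM=13
i=11 t=26 v=9: → [18,27); WM=26; [9,18) fires=2
i=12 t=7 v=4: DROP (t<26-4); WM=26
i=13 t=29 v=9: → [27,36); WM=26
i=14 t=12 v=5: DROP (t<26-4); WM=29; [18,27) fires=2
i=15 t=35 v=3: → [27,36); WM=29
i=16 t=32 v=9: → [27,36); WM=29

[0,9)=4 [9,18)=2 [18,27)=2 [27,36)=2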